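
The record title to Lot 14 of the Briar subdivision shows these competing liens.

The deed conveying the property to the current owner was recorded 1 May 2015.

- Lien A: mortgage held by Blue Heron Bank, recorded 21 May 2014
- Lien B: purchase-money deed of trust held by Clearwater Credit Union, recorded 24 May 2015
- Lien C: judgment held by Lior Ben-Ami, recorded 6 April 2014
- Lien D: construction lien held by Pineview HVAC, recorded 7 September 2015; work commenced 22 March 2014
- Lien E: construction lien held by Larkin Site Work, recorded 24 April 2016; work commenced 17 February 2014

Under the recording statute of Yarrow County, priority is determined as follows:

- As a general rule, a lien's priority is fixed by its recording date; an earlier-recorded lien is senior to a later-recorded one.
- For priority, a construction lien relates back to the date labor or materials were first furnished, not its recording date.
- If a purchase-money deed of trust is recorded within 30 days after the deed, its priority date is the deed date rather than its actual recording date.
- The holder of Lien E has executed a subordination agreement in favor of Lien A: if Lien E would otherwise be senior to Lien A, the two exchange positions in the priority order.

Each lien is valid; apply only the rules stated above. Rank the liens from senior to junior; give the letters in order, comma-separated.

A, D, C, E, B

Adjusting effective dates: B was recorded within the 30-day window, so its effective date is the deed date 1 May 2015; D is treated as recorded 22 March 2014, the work-commencement date; E relates back to 17 February 2014 (work commenced).
By effective date, earliest first: E (17 February 2014), D (22 March 2014), C (6 April 2014), A (21 May 2014), B (1 May 2015).
Because E would otherwise rank above A, the subordination swaps them.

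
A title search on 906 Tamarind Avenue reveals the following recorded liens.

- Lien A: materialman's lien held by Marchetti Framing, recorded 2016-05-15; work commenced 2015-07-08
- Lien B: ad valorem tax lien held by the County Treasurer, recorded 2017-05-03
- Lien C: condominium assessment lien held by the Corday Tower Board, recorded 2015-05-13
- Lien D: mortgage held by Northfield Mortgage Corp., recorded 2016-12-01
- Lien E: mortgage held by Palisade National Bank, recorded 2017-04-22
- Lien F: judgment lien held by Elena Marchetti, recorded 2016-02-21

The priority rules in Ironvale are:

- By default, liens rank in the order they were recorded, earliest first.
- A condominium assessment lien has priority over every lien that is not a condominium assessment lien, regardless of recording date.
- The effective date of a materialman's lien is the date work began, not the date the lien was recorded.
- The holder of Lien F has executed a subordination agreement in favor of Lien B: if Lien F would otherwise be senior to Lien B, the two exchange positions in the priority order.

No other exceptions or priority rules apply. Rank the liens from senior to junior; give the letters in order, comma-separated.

C, A, B, D, E, F

Effective dates: A's effective date is 2015-07-08, when work began.
C is a condominium assessment lien, so it outranks all other liens regardless of date.
Among the remaining liens, by effective date: A (2015-07-08), F (2016-02-21), D (2016-12-01), E (2017-04-22), B (2017-05-03).
Because F would otherwise rank above B, the subordination swaps them.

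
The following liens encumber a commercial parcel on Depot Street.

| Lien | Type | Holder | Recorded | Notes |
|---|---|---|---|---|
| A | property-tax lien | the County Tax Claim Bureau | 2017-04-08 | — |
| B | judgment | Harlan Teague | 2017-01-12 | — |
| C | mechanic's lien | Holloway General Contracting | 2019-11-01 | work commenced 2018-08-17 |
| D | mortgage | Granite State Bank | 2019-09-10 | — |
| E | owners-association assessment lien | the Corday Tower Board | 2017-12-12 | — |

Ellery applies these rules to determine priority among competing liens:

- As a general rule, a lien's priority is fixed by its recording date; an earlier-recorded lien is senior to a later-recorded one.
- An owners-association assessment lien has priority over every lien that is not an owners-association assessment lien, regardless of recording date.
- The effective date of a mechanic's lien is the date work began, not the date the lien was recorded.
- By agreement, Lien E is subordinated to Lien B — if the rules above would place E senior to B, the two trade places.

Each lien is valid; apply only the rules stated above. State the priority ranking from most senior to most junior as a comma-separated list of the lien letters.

Effective dates: C relates back to 2018-08-17 (work commenced).
E is an owners-association assessment lien, so it outranks all other liens regardless of date.
Remaining liens by effective date: B (2017-01-12), A (2017-04-08), C (2018-08-17), D (2019-09-10).
The subordination applies — E was senior to B — so E and B swap.

B, E, A, C, D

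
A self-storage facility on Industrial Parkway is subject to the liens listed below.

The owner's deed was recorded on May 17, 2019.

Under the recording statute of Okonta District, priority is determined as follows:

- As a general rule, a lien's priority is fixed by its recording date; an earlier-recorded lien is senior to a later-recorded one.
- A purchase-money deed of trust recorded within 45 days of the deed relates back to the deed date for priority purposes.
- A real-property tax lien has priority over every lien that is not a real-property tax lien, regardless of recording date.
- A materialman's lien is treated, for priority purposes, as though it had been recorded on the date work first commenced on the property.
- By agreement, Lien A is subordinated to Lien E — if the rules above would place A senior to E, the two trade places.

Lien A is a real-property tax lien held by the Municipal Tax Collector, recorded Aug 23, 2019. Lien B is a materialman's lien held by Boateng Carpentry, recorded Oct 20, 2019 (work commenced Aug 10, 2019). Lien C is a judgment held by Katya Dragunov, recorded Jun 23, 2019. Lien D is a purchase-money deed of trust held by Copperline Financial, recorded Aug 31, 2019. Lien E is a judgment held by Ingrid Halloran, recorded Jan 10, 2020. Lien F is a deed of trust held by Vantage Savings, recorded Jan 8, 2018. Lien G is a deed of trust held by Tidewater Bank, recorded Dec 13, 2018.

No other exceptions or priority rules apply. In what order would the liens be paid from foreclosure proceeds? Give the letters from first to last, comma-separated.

Effective dates: B is treated as recorded Aug 10, 2019, the work-commencement date; D was recorded 106 days after the deed — beyond 45 days — so no relation-back applies.
A is a real-property tax lien, so it outranks all other liens regardless of date.
The other liens, earliest effective date first: F (Jan 8, 2018), G (Dec 13, 2018), C (Jun 23, 2019), B (Aug 10, 2019), D (Aug 31, 2019), E (Jan 10, 2020).
A would otherwise be senior to E, so under the subordination agreement A and E exchange positions.

E, F, G, C, B, D, A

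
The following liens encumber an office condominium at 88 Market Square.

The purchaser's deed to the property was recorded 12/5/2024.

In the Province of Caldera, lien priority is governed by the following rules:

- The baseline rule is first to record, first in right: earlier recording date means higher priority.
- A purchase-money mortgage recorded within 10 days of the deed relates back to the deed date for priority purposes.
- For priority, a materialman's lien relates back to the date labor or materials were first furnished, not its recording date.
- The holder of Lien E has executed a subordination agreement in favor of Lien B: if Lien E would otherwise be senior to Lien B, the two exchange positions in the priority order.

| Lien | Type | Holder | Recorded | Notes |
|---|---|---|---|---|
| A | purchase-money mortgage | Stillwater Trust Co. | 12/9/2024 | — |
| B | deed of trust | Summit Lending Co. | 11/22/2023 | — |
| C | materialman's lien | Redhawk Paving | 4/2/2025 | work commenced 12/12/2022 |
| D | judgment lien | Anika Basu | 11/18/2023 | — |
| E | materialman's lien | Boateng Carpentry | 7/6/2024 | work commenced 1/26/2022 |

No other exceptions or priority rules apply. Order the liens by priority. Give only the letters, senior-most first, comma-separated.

Effective dates: A's effective date is the deed date, 12/5/2024; C's effective date is 12/12/2022, when work began; E relates back to 1/26/2022 (work commenced).
Ordering by effective date: E (1/26/2022), C (12/12/2022), D (11/18/2023), B (11/22/2023), A (12/5/2024).
The subordination applies — E was senior to B — so E and B swap.

B, C, D, E, A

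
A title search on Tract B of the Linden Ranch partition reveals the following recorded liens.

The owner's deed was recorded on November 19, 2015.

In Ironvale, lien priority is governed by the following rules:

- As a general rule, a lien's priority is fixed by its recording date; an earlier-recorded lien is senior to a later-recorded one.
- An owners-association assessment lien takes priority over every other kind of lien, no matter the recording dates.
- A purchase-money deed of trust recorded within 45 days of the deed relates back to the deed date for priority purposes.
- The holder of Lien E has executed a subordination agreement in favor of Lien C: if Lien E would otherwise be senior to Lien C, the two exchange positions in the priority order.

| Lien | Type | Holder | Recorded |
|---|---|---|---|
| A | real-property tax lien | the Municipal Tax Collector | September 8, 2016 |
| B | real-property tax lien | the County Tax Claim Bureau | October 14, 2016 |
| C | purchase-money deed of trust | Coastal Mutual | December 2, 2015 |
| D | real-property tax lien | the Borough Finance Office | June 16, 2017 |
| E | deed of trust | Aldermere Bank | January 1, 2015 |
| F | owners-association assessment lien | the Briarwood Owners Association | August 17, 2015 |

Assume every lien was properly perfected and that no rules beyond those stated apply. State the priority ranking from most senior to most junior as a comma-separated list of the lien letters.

Effective dates: C relates back to the deed date November 19, 2015.
F is an owners-association assessment lien, so it outranks all other liens regardless of date.
The other liens, earliest effective date first: E (January 1, 2015), C (November 19, 2015), A (September 8, 2016), B (October 14, 2016), D (June 16, 2017).
Because E would otherwise rank above C, the subordination swaps them.

F, C, E, A, B, D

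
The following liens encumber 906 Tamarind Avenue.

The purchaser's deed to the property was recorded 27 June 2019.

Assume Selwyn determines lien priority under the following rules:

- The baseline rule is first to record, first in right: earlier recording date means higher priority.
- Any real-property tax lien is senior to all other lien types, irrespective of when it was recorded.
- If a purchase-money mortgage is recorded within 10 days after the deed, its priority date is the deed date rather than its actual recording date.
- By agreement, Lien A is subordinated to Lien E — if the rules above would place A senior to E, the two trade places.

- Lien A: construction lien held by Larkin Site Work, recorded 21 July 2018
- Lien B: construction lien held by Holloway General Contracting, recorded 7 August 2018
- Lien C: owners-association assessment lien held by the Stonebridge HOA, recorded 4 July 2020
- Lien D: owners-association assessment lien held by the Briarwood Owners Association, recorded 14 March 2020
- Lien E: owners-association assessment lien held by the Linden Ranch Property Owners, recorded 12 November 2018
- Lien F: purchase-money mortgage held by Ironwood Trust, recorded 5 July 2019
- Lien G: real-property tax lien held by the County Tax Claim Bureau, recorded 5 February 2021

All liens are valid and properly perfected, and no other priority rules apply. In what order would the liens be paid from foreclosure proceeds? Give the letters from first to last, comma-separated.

G, E, B, A, F, D, C

Adjusting effective dates: F's effective date is the deed date, 27 June 2019.
G is a real-property tax lien, so it outranks all other liens regardless of date.
Remaining liens by effective date: A (21 July 2018), B (7 August 2018), E (12 November 2018), F (27 June 2019), D (14 March 2020), C (4 July 2020).
The subordination applies — A was senior to E — so A and E swap.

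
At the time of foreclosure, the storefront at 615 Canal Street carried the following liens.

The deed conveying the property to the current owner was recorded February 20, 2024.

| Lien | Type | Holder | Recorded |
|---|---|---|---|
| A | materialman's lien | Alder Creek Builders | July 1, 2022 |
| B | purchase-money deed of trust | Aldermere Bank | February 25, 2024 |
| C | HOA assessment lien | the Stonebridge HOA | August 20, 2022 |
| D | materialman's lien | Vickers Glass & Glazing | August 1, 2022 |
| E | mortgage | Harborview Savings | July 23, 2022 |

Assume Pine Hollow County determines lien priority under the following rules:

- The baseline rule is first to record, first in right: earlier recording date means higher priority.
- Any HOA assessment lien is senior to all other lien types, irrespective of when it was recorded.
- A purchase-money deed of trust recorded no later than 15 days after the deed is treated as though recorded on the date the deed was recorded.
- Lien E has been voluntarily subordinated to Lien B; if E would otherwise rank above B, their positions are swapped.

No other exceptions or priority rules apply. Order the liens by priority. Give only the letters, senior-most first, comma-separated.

Adjusting effective dates: B's effective date is the deed date, February 20, 2024.
As an HOA assessment lien, C is senior to every other lien.
Ordering the rest by effective date: A (July 1, 2022), E (July 23, 2022), D (August 1, 2022), B (February 20, 2024).
E is senior to B before the subordination, so the two trade places.

C, A, B, D, E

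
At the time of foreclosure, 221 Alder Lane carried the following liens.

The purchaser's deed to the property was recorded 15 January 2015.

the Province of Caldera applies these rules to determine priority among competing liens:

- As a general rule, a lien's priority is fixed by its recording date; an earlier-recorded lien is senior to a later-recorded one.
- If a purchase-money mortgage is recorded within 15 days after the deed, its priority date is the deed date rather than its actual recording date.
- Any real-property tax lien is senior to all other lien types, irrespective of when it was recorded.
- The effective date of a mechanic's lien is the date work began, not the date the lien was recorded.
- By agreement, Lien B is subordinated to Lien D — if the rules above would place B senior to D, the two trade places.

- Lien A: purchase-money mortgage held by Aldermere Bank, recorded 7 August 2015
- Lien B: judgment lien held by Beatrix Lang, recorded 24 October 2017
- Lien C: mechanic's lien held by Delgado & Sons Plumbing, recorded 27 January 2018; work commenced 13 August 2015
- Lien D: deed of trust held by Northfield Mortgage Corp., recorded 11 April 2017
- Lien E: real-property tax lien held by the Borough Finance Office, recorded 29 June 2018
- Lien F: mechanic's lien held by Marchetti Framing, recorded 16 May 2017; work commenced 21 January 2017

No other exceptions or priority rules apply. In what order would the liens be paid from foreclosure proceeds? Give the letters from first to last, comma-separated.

E, A, C, F, D, B

Effective dates after the stated exceptions: A was recorded 204 days after the deed — beyond 15 days — so no relation-back applies; C relates back to 13 August 2015 (work commenced); F's effective date is 21 January 2017, when work began.
As a real-property tax lien, E is senior to every other lien.
Among the remaining liens, by effective date: A (7 August 2015), C (13 August 2015), F (21 January 2017), D (11 April 2017), B (24 October 2017).
Since B is not senior to D, the subordination leaves the order unchanged.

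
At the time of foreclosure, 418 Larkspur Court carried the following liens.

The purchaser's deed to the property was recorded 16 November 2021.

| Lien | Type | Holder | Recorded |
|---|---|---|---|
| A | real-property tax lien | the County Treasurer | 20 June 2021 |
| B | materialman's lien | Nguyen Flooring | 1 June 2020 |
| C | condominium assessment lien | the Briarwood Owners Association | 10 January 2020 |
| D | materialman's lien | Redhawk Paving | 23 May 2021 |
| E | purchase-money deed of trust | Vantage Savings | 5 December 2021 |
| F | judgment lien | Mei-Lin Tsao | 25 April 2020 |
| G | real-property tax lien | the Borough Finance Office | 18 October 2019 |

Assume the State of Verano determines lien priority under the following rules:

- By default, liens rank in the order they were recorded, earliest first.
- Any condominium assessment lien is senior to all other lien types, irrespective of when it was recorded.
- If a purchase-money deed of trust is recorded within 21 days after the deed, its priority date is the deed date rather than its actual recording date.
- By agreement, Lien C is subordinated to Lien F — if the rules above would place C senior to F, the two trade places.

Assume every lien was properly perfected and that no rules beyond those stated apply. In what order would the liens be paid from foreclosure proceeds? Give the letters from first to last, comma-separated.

F, G, C, B, D, A, E

First, effective dates: E's effective date is the deed date, 16 November 2021.
C is a condominium assessment lien, so it outranks all other liens regardless of date.
Remaining liens by effective date: G (18 October 2019), F (25 April 2020), B (1 June 2020), D (23 May 2021), A (20 June 2021), E (16 November 2021).
C would otherwise be senior to F, so under the subordination agreement C and F exchange positions.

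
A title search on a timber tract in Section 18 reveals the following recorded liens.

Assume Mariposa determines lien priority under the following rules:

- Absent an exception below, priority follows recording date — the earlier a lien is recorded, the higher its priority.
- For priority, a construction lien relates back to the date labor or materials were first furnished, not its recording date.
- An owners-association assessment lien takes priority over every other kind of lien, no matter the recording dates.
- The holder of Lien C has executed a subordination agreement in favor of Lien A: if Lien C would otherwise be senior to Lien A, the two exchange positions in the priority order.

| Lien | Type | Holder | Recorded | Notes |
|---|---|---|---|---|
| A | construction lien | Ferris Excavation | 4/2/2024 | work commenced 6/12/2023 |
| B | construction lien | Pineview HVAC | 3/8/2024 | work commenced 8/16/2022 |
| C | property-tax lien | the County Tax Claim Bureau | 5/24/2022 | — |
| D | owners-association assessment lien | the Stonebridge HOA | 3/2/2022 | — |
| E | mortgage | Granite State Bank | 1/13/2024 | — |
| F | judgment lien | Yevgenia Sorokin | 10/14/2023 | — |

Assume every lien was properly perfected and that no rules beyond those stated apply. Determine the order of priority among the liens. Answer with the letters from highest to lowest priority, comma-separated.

D, A, B, C, F, E

Effective dates: A's effective date is 6/12/2023, when work began; B relates back to 8/16/2022 (work commenced).
D, as an owners-association assessment lien, has superpriority and ranks first.
The other liens, earliest effective date first: C (5/24/2022), B (8/16/2022), A (6/12/2023), F (10/14/2023), E (1/13/2024).
The subordination applies — C was senior to A — so C and A swap.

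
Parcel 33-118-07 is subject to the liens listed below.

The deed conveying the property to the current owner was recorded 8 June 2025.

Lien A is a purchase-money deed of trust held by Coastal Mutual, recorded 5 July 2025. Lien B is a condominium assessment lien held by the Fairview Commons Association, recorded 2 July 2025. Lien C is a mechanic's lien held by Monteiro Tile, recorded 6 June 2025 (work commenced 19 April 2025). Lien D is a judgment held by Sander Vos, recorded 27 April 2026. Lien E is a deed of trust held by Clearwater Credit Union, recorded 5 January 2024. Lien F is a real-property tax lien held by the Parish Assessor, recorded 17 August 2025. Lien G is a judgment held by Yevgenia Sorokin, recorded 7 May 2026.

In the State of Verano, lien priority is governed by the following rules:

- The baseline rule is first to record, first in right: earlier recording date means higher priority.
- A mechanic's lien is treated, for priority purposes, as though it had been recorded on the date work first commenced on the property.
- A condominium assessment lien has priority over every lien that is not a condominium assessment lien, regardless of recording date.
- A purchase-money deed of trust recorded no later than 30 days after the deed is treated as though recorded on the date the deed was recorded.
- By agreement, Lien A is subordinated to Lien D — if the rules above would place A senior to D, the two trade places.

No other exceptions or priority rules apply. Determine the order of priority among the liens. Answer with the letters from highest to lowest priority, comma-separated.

Effective dates: A's effective date is the deed date, 8 June 2025; C relates back to 19 April 2025 (work commenced).
B is a condominium assessment lien, so it outranks all other liens regardless of date.
The other liens, earliest effective date first: E (5 January 2024), C (19 April 2025), A (8 June 2025), F (17 August 2025), D (27 April 2026), G (7 May 2026).
A would otherwise be senior to D, so under the subordination agreement A and D exchange positions.

B, E, C, D, F, A, G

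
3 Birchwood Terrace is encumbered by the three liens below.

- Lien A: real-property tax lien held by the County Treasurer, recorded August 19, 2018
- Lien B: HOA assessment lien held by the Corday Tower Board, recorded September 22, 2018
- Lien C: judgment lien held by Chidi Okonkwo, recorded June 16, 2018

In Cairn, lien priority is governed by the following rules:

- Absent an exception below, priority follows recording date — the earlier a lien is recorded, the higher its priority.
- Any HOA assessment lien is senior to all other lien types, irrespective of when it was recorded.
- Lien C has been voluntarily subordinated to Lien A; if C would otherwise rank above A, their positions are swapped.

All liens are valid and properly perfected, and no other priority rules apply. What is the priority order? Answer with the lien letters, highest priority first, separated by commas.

B, as an HOA assessment lien, has superpriority and ranks first.
Remaining liens by effective date: C (June 16, 2018), A (August 19, 2018).
C would otherwise be senior to A, so under the subordination agreement C and A exchange positions.

B, A, C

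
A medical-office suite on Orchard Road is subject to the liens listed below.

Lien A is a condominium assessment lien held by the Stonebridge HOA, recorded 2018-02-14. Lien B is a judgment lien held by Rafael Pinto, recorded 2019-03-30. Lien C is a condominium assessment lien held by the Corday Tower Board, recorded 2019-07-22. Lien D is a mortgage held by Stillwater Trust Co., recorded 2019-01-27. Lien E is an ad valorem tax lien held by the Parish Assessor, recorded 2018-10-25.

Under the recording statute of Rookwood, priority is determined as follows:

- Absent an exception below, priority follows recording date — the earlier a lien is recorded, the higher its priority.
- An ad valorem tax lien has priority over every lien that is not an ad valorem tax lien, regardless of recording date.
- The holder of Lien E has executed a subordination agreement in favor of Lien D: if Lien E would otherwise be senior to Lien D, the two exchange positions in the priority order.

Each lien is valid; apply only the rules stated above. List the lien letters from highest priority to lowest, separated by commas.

E is an ad valorem tax lien and takes priority over every other lien.
Ordering the rest by effective date: A (2018-02-14), D (2019-01-27), B (2019-03-30), C (2019-07-22).
The subordination applies — E was senior to D — so E and D swap.

D, A, E, B, C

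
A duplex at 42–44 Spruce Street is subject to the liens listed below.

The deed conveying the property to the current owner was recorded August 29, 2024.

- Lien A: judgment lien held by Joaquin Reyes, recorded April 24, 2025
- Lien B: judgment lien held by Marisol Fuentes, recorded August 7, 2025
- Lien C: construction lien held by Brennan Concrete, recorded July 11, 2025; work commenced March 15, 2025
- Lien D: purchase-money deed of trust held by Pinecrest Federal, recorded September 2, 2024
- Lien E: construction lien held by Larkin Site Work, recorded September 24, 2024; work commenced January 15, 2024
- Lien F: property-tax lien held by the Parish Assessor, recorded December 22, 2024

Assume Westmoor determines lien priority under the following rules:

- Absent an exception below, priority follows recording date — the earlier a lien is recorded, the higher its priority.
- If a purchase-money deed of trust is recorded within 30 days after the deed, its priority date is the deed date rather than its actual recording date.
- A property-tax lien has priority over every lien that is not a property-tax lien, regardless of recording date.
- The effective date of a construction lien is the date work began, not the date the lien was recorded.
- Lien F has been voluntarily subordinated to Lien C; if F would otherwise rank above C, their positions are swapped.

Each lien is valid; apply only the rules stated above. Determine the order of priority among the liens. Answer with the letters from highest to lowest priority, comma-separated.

First, effective dates: C's effective date is March 15, 2025, when work began; D's effective date is the deed date, August 29, 2024; E is treated as recorded January 15, 2024, the work-commencement date.
F, as a property-tax lien, has superpriority and ranks first.
The other liens, earliest effective date first: E (January 15, 2024), D (August 29, 2024), C (March 15, 2025), A (April 24, 2025), B (August 7, 2025).
F is senior to C before the subordination, so the two trade places.

C, E, D, F, A, B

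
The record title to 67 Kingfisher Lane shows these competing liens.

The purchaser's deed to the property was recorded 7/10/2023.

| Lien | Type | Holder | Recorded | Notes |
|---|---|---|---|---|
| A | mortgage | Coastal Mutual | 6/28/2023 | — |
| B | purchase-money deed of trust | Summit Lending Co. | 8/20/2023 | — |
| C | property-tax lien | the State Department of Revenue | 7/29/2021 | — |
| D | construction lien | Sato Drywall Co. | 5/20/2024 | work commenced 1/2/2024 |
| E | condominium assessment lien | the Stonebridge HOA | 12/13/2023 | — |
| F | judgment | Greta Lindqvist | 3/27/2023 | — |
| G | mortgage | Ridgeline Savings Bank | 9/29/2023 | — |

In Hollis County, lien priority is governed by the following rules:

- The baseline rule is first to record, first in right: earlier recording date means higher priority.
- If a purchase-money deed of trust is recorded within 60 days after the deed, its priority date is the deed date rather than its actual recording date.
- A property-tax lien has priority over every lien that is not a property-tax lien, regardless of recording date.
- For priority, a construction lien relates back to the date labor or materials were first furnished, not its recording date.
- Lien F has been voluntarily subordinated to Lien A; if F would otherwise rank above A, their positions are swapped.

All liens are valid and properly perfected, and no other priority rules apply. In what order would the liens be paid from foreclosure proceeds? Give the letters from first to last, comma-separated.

Adjusting effective dates: B was recorded within the 60-day window, so its effective date is the deed date 7/10/2023; D relates back to 1/2/2024 (work commenced).
C is a property-tax lien, so it outranks all other liens regardless of date.
Among the remaining liens, by effective date: F (3/27/2023), A (6/28/2023), B (7/10/2023), G (9/29/2023), E (12/13/2023), D (1/2/2024).
F would otherwise be senior to A, so under the subordination agreement F and A exchange positions.

C, A, F, B, G, E, D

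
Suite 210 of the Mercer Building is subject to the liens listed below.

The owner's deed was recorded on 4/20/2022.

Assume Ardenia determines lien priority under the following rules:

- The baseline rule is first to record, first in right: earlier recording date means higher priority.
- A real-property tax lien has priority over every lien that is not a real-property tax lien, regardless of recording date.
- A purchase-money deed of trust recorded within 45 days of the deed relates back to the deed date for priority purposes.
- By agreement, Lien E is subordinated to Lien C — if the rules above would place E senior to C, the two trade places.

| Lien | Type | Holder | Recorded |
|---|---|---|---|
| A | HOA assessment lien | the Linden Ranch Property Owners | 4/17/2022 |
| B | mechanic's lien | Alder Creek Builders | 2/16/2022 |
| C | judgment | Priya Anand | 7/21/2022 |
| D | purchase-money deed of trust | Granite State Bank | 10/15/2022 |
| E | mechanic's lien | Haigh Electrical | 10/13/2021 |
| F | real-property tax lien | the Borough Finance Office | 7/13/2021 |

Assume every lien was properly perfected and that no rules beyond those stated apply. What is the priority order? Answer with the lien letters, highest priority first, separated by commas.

Effective dates after the stated exceptions: D was recorded 178 days after the deed, outside the 45-day window, so it keeps its recording date.
F is a real-property tax lien and takes priority over every other lien.
Ordering the rest by effective date: E (10/13/2021), B (2/16/2022), A (4/17/2022), C (7/21/2022), D (10/15/2022).
E is senior to C before the subordination, so the two trade places.

F, C, B, A, E, D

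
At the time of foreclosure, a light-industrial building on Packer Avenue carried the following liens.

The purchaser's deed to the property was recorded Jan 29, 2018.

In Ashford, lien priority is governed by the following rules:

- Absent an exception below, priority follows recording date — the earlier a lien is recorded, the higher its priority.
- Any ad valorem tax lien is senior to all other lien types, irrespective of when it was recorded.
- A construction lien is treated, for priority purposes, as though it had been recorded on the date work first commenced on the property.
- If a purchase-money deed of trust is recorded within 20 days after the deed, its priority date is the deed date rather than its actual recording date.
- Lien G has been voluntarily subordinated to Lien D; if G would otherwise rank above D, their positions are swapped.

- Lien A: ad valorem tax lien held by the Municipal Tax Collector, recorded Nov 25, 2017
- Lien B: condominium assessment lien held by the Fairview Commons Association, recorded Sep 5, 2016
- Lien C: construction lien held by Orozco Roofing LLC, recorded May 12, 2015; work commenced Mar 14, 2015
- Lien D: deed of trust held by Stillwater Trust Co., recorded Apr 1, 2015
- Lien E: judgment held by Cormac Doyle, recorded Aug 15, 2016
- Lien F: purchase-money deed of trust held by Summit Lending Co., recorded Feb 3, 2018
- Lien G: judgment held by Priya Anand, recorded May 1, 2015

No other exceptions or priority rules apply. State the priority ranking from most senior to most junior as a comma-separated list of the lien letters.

A, C, D, G, E, B, F

Effective dates: C's effective date is Mar 14, 2015, when work began; F was recorded within the 20-day window, so its effective date is the deed date Jan 29, 2018.
A is an ad valorem tax lien, so it outranks all other liens regardless of date.
Among the remaining liens, by effective date: C (Mar 14, 2015), D (Apr 1, 2015), G (May 1, 2015), E (Aug 15, 2016), B (Sep 5, 2016), F (Jan 29, 2018).
Since G is not senior to D, the subordination leaves the order unchanged.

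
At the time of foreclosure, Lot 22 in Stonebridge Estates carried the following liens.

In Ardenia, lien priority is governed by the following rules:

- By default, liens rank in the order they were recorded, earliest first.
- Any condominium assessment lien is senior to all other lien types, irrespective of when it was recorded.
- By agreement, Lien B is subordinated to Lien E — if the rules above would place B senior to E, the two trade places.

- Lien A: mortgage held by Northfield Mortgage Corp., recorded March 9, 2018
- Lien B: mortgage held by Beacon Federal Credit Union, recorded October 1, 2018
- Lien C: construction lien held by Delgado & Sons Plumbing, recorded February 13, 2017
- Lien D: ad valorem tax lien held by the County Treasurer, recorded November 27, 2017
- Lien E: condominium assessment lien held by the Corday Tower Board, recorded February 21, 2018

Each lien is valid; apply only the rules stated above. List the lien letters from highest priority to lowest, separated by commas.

E, C, D, A, B

E is a condominium assessment lien, so it outranks all other liens regardless of date.
Ordering the rest by effective date: C (February 13, 2017), D (November 27, 2017), A (March 9, 2018), B (October 1, 2018).
B already ranks below E; the subordination has no effect.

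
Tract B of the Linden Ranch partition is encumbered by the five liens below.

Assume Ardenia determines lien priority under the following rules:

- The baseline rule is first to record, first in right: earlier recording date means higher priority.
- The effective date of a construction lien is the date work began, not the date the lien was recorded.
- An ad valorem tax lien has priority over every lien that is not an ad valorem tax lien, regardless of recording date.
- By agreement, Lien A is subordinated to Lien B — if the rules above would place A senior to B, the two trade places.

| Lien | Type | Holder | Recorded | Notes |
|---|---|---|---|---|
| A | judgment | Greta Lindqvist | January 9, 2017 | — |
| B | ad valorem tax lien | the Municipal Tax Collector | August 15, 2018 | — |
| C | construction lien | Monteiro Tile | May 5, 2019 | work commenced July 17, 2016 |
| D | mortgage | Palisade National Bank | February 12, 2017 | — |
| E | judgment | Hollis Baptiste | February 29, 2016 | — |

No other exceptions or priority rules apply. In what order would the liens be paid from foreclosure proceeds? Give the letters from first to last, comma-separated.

B, E, C, A, D

First, effective dates: C is treated as recorded July 17, 2016, the work-commencement date.
B, as an ad valorem tax lien, has superpriority and ranks first.
Remaining liens by effective date: E (February 29, 2016), C (July 17, 2016), A (January 9, 2017), D (February 12, 2017).
Since A is not senior to B, the subordination leaves the order unchanged.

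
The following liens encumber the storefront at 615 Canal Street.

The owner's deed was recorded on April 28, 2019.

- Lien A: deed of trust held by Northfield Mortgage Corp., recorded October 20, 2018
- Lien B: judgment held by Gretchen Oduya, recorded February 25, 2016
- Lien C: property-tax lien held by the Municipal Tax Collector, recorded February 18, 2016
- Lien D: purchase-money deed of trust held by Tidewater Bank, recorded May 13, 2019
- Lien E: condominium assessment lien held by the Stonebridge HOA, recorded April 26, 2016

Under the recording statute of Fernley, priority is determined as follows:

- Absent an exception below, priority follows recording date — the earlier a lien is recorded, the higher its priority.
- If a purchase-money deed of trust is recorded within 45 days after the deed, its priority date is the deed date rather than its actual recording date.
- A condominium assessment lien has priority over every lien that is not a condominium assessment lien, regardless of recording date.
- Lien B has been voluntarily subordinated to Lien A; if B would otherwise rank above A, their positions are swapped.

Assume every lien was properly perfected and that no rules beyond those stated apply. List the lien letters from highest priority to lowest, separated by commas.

E, C, A, B, D

Adjusting effective dates: D relates back to the deed date April 28, 2019.
E is a condominium assessment lien and takes priority over every other lien.
Among the remaining liens, by effective date: C (February 18, 2016), B (February 25, 2016), A (October 20, 2018), D (April 28, 2019).
B would otherwise be senior to A, so under the subordination agreement B and A exchange positions.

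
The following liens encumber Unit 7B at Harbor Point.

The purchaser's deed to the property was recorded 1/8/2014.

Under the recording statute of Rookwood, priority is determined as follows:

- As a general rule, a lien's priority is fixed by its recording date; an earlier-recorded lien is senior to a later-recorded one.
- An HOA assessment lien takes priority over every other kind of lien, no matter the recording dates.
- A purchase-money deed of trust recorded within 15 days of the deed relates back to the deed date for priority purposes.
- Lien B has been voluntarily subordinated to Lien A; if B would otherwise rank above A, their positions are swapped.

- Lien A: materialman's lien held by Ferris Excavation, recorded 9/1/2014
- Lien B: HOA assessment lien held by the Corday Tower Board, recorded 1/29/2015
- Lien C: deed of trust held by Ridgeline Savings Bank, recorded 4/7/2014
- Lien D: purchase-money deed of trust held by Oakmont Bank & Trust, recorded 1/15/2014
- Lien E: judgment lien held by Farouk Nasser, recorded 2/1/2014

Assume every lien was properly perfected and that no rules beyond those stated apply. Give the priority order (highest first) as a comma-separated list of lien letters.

Adjusting effective dates: D's effective date is the deed date, 1/8/2014.
As an HOA assessment lien, B is senior to every other lien.
Remaining liens by effective date: D (1/8/2014), E (2/1/2014), C (4/7/2014), A (9/1/2014).
B would otherwise be senior to A, so under the subordination agreement B and A exchange positions.

A, D, E, C, B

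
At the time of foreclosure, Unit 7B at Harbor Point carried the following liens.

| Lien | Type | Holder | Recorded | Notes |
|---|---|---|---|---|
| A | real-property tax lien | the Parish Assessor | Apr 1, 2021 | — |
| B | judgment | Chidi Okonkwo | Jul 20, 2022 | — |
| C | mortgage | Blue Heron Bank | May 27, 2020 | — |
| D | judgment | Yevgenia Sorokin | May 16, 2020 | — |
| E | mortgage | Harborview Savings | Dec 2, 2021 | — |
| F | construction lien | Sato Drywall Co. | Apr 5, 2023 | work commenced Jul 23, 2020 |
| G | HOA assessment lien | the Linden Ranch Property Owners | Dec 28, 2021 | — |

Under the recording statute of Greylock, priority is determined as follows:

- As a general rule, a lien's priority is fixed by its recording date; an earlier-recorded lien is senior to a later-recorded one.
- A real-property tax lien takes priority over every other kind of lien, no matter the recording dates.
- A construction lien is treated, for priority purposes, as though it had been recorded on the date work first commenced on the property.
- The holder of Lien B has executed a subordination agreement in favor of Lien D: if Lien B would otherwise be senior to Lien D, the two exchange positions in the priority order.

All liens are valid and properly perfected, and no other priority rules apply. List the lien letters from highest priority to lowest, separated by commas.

Effective dates after the stated exceptions: F's effective date is Jul 23, 2020, when work began.
A is a real-property tax lien, so it outranks all other liens regardless of date.
The other liens, earliest effective date first: D (May 16, 2020), C (May 27, 2020), F (Jul 23, 2020), E (Dec 2, 2021), G (Dec 28, 2021), B (Jul 20, 2022).
Since B is not senior to D, the subordination leaves the order unchanged.

A, D, C, F, E, G, B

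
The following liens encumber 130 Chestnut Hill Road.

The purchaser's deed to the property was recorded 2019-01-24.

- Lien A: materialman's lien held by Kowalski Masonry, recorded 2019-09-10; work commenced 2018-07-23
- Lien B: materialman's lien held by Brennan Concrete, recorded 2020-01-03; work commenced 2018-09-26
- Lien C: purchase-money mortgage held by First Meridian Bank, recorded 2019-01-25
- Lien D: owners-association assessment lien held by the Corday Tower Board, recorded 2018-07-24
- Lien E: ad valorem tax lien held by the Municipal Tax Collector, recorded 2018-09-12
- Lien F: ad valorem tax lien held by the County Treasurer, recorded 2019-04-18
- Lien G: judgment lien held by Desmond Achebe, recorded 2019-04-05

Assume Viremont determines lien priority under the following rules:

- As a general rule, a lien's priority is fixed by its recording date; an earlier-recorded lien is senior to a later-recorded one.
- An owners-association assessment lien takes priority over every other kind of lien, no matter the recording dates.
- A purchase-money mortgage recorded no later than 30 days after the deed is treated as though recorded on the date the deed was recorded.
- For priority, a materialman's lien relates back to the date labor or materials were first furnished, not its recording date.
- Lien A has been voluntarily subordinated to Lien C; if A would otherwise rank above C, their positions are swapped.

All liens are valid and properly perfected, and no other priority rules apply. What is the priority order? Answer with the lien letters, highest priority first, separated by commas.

Adjusting effective dates: A's effective date is 2018-07-23, when work began; B relates back to 2018-09-26 (work commenced); C was recorded within the 30-day window, so its effective date is the deed date 2019-01-24.
D is an owners-association assessment lien and takes priority over every other lien.
Remaining liens by effective date: A (2018-07-23), E (2018-09-12), B (2018-09-26), C (2019-01-24), G (2019-04-05), F (2019-04-18).
A would otherwise be senior to C, so under the subordination agreement A and C exchange positions.

D, C, E, B, A, G, F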